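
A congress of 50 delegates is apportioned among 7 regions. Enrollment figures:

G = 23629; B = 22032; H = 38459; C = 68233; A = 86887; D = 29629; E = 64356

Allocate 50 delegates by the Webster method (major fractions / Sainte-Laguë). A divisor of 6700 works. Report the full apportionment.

With modified divisor 6700: modified quotas G 3.527, B 3.288, H 5.740, C 10.184, A 12.968, D 4.422, E 9.605.
Rounding to the nearest integer: G 4, B 3, H 6, C 10, A 13, D 4, E 10 (total 50).

G 4, B 3, H 6, C 10, A 13, D 4, E 10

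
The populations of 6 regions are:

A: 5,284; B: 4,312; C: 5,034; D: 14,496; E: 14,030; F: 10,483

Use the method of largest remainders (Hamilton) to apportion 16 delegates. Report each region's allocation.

Standard divisor: 53639 ÷ 16 ≈ 3352.438.
Standard quotas: A 1.5762, B 1.2862, C 1.5016, D 4.3240, E 4.1850, F 3.1270.
Lower quotas: A 1, B 1, C 1, D 4, E 4, F 3 (sum 14, leaving 2 seats).
Remainders in descending order: A 0.5762, C 0.5016, D 0.3240, B 0.2862, E 0.1850, F 0.1270.
The surplus seats go to A, C.

A: 2; B: 1; C: 2; D: 4; E: 4; F: 3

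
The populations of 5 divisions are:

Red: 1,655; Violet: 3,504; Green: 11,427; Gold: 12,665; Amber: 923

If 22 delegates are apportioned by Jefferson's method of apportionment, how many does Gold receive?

10

Standard divisor 30174/22 ≈ 1371.545; standard quotas: Red 1.207, Violet 2.555, Green 8.331, Gold 9.234, Amber 0.673.
Rounding down gives 1, 2, 8, 9, 0 = 20 seats, so the divisor must be adjusted.
With modified divisor 1200: modified quotas Red 1.379, Violet 2.920, Green 9.523, Gold 10.554, Amber 0.769.
Rounding down: Red 1, Violet 2, Green 9, Gold 10, Amber 0 (total 22).
Gold receives 10.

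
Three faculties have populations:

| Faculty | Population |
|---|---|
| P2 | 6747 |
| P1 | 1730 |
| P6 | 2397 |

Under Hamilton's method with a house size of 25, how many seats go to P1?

4

Total 10874; standard divisor 10874/25 ≈ 434.96.
Standard quotas: P2 15.5118, P1 3.9774, P6 5.5109.
Lower quotas: P2 15, P1 3, P6 5 (sum 23, leaving 2 seats).
Remainders in descending order: P1 0.9774, P2 0.5118, P6 0.5109.
The surplus seats go to P1, P2.
P1 receives 4.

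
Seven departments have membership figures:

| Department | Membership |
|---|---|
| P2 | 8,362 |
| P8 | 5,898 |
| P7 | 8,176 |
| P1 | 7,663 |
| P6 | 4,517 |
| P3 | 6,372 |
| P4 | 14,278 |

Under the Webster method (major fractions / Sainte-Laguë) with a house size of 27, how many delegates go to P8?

Standard divisor 55266/27 ≈ 2046.889; standard quotas: P2 4.085, P8 2.881, P7 3.994, P1 3.744, P6 2.207, P3 3.113, P4 6.975.
Rounding to the nearest integer gives P2 4, P8 3, P7 4, P1 4, P6 2, P3 3, P4 7 — total 27, matching the house size, so no adjustment is needed.
P8 receives 3.

3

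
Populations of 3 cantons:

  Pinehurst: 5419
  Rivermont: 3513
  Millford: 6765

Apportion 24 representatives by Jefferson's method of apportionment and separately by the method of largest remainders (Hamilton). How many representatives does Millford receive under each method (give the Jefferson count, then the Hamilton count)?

11 and 10

Jefferson: Pinehurst 8, Rivermont 5, Millford 11.
Hamilton: Pinehurst 8, Rivermont 6, Millford 10.
Millford gets 11 under Jefferson and 10 under Hamilton.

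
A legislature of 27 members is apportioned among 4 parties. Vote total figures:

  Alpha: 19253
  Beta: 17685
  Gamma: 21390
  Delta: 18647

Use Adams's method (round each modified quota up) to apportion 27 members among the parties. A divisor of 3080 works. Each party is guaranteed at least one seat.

Alpha 7, Beta 6, Gamma 7, Delta 7

With modified divisor 3080: modified quotas Alpha 6.251, Beta 5.742, Gamma 6.945, Delta 6.054.
Rounding up: Alpha 7, Beta 6, Gamma 7, Delta 7 (total 27).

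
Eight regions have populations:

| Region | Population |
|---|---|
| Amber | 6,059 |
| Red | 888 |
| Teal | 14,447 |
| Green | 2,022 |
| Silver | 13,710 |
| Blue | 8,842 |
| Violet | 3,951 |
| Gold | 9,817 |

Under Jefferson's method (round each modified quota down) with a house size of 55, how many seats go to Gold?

Standard divisor 59736/55 ≈ 1086.109; standard quotas: Amber 5.579, Red 0.818, Teal 13.302, Green 1.862, Silver 12.623, Blue 8.141, Violet 3.638, Gold 9.039.
Rounding down gives 5, 0, 13, 1, 12, 8, 3, 9 = 51 seats, so the divisor must be adjusted.
With modified divisor 1000: modified quotas Amber 6.059, Red 0.888, Teal 14.447, Green 2.022, Silver 13.710, Blue 8.842, Violet 3.951, Gold 9.817.
Rounding down: Amber 6, Red 0, Teal 14, Green 2, Silver 13, Blue 8, Violet 3, Gold 9 (total 55).
Gold receives 9.

9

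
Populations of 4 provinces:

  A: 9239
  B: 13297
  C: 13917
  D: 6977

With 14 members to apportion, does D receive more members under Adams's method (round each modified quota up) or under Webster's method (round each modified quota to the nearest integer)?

Adams: A 3, B 4, C 4, D 3.
Webster: A 3, B 4, C 5, D 2.
D gets 3 under Adams and 2 under Webster.

Adams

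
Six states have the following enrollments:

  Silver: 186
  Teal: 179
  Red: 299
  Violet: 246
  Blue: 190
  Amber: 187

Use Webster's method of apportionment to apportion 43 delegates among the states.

Standard divisor 1287/43 ≈ 29.93; standard quotas: Silver 6.214, Teal 5.981, Red 9.990, Violet 8.219, Blue 6.348, Amber 6.248.
Rounding to the nearest integer gives 6, 6, 10, 8, 6, 6 = 42 seats, so the divisor must be adjusted.
With modified divisor 29.1: modified quotas Silver 6.392, Teal 6.151, Red 10.275, Violet 8.454, Blue 6.529, Amber 6.426.
Rounding to the nearest integer: Silver 6, Teal 6, Red 10, Violet 8, Blue 7, Amber 6 (total 43).

Silver=6; Teal=6; Red=10; Violet=8; Blue=7; Amber=6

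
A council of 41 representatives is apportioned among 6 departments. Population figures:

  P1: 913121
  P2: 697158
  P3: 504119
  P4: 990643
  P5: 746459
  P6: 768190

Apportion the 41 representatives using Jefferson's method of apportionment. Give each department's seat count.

P1 8; P2 6; P3 4; P4 9; P5 7; P6 7

Standard divisor 4619690/41 ≈ 112675.366; standard quotas: P1 8.104, P2 6.187, P3 4.474, P4 8.792, P5 6.625, P6 6.818.
Rounding down gives 8, 6, 4, 8, 6, 6 = 38 seats, so the divisor must be adjusted.
With modified divisor 104000: modified quotas P1 8.780, P2 6.703, P3 4.847, P4 9.525, P5 7.177, P6 7.386.
Rounding down: P1 8, P2 6, P3 4, P4 9, P5 7, P6 7 (total 41).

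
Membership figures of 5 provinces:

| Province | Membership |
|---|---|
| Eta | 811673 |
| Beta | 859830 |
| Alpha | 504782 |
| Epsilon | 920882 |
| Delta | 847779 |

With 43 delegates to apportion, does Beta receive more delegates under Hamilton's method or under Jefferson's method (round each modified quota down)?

Hamilton: Eta 9, Beta 9, Alpha 6, Epsilon 10, Delta 9.
Jefferson: Eta 9, Beta 10, Alpha 5, Epsilon 10, Delta 9.
Beta gets 9 under Hamilton and 10 under Jefferson.

Jefferson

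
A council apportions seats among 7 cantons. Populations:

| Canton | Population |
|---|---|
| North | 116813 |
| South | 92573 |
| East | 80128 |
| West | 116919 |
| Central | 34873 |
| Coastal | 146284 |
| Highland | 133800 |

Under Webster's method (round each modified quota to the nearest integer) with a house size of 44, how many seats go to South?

Standard divisor 721390/44 ≈ 16395.227; standard quotas: North 7.125, South 5.646, East 4.887, West 7.131, Central 2.127, Coastal 8.922, Highland 8.161.
Rounding to the nearest integer gives North 7, South 6, East 5, West 7, Central 2, Coastal 9, Highland 8 — total 44, matching the house size, so no adjustment is needed.
South receives 6.

6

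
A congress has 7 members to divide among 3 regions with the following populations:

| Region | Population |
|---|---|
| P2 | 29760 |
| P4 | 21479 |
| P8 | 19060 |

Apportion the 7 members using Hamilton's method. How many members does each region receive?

Standard divisor: 70299 ÷ 7 ≈ 10042.714.
Standard quotas: P2 2.9633, P4 2.1388, P8 1.8979.
Lower quotas: P2 2, P4 2, P8 1 (sum 5, leaving 2 seats).
Remainders in descending order: P2 0.9633, P8 0.8979, P4 0.1388.
Largest remainders: P2, P8 receive the extra seats.

P2=3, P4=2, P8=2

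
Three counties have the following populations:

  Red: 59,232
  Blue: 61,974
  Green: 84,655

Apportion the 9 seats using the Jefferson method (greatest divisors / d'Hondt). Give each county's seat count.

Red=2; Blue=3; Green=4

Standard divisor 205861/9 ≈ 22873.444; standard quotas: Red 2.590, Blue 2.709, Green 3.701.
Rounding down gives 2, 2, 3 = 7 seats, so the divisor must be adjusted.
With modified divisor 20200: modified quotas Red 2.932, Blue 3.068, Green 4.191.
Rounding down: Red 2, Blue 3, Green 4 (total 9).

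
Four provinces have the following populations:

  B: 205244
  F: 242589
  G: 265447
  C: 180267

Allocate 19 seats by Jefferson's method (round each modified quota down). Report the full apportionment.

B 4; F 5; G 6; C 4

Standard divisor 893547/19 ≈ 47028.789; standard quotas: B 4.364, F 5.158, G 5.644, C 3.833.
Rounding down gives 4, 5, 5, 3 = 17 seats, so the divisor must be adjusted.
With modified divisor 42600: modified quotas B 4.818, F 5.695, G 6.231, C 4.232.
Rounding down: B 4, F 5, G 6, C 4 (total 19).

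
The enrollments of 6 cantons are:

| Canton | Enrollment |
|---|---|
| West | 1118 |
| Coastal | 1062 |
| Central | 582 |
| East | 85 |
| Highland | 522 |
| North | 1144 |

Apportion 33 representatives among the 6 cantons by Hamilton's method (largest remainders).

West 8, Coastal 8, Central 4, East 1, Highland 4, North 8

Standard divisor: 4513 ÷ 33 ≈ 136.758.
Standard quotas: West 8.175, Coastal 7.766, Central 4.256, East 0.622, Highland 3.817, North 8.365.
Lower quotas: West 8, Coastal 7, Central 4, East 0, Highland 3, North 8 (sum 30, leaving 3 seats).
Remainders in descending order: Highland 0.817, Coastal 0.766, East 0.622, North 0.365, Central 0.256, West 0.175.
The surplus seats go to Highland, Coastal, East.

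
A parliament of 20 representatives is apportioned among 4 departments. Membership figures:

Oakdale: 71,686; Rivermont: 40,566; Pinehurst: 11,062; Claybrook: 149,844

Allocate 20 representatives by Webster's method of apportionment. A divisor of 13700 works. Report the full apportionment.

With modified divisor 13700: modified quotas Oakdale 5.233, Rivermont 2.961, Pinehurst 0.807, Claybrook 10.938.
Rounding to the nearest integer: Oakdale 5, Rivermont 3, Pinehurst 1, Claybrook 11 (total 20).

Oakdale=5; Rivermont=3; Pinehurst=1; Claybrook=11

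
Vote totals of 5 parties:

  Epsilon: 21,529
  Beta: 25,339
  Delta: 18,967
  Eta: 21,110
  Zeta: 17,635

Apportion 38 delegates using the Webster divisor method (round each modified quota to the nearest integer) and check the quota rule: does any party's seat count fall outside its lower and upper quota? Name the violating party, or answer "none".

Standard quotas: Epsilon 7.823, Beta 9.207, Delta 6.892, Eta 7.670, Zeta 6.408.
Webster allocation: Epsilon 8, Beta 9, Delta 7, Eta 8, Zeta 6.
Every allocation lies between the lower and upper quota.

none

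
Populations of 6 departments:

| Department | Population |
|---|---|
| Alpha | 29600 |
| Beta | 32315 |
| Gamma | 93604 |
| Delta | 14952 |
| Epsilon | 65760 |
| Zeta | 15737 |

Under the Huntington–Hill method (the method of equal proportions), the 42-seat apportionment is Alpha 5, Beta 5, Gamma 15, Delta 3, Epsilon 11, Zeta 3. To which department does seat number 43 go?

Priority for the next seat is population ÷ (√(s·(s+1))).
Priorities: Alpha 5404.196, Beta 5899.885, Gamma 6042.112, Delta 4316.271, Epsilon 5723.673, Zeta 4542.881.
Highest priority: Gamma.

Gamma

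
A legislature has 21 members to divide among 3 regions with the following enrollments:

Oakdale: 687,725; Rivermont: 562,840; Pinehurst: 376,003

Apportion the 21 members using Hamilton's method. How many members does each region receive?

Oakdale=9, Rivermont=7, Pinehurst=5

The standard divisor is 1626568/21 ≈ 77455.619.
Standard quotas: Oakdale 8.8790, Rivermont 7.2666, Pinehurst 4.8544.
Lower quotas: Oakdale 8, Rivermont 7, Pinehurst 4 (sum 19, leaving 2 seats).
Remainders in descending order: Oakdale 0.8790, Pinehurst 0.8544, Rivermont 0.2666.
The surplus seats go to Oakdale, Pinehurst.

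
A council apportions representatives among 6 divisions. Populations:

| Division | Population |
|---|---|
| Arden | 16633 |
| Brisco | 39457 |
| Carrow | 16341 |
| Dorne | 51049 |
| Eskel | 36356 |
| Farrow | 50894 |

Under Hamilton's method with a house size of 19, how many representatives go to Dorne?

The standard divisor is 210730/19 ≈ 11091.053.
Standard quotas: Arden 1.4997, Brisco 3.5576, Carrow 1.4733, Dorne 4.6027, Eskel 3.2780, Farrow 4.5887.
Lower quotas: Arden 1, Brisco 3, Carrow 1, Dorne 4, Eskel 3, Farrow 4 (sum 16, leaving 3 seats).
Remainders in descending order: Dorne 0.6027, Farrow 0.5887, Brisco 0.5576, Arden 0.4997, Carrow 0.4733, Eskel 0.2780.
Largest remainders: Dorne, Farrow, Brisco receive the extra seats.
Dorne receives 5.

5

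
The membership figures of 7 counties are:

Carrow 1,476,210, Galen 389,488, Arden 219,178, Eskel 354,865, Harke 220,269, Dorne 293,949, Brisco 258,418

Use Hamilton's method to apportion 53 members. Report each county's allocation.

The standard divisor is 3212377/53 ≈ 60610.887.
Standard quotas: Carrow 24.3555, Galen 6.4260, Arden 3.6161, Eskel 5.8548, Harke 3.6341, Dorne 4.8498, Brisco 4.2636.
Lower quotas: Carrow 24, Galen 6, Arden 3, Eskel 5, Harke 3, Dorne 4, Brisco 4 (sum 49, leaving 4 seats).
Remainders in descending order: Eskel 0.8548, Dorne 0.8498, Harke 0.6341, Arden 0.6161, Galen 0.4260, Carrow 0.3555, Brisco 0.2636.
The surplus seats go to Eskel, Dorne, Harke, Arden.

Carrow 24, Galen 6, Arden 4, Eskel 6, Harke 4, Dorne 5, Brisco 4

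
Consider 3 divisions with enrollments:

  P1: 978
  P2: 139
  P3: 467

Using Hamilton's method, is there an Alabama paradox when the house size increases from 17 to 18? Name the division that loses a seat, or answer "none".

none

At 17 seats: P1 11, P2 1, P3 5.
At 18 seats: P1 11, P2 2, P3 5.
No division's allocation decreased.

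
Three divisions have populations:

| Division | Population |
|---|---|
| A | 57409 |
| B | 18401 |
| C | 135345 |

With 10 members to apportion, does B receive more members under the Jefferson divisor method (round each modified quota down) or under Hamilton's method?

Jefferson: A 3, B 0, C 7.
Hamilton: A 3, B 1, C 6.
B gets 0 under Jefferson and 1 under Hamilton.

Hamilton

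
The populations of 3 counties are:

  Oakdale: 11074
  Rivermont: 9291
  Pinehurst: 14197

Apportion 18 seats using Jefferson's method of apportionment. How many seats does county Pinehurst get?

7

Standard divisor 34562/18 ≈ 1920.111; standard quotas: Oakdale 5.767, Rivermont 4.839, Pinehurst 7.394.
Rounding down gives 5, 4, 7 = 16 seats, so the divisor must be adjusted.
With modified divisor 1800: modified quotas Oakdale 6.152, Rivermont 5.162, Pinehurst 7.887.
Rounding down: Oakdale 6, Rivermont 5, Pinehurst 7 (total 18).
Pinehurst receives 7.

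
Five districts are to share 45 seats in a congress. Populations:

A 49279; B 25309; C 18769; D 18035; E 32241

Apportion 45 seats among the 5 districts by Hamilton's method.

Standard divisor: 143633 ÷ 45 ≈ 3191.844.
Standard quotas: A 15.4390, B 7.9293, C 5.8803, D 5.6503, E 10.1011.
Lower quotas: A 15, B 7, C 5, D 5, E 10 (sum 42, leaving 3 seats).
Remainders in descending order: B 0.9293, C 0.8803, D 0.6503, A 0.4390, E 0.1011.
The surplus seats go to B, C, D.

A=15, B=8, C=6, D=6, E=10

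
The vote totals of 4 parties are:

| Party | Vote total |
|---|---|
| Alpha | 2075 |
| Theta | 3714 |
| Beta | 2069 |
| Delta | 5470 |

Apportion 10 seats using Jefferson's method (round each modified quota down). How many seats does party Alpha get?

1

Standard divisor 13328/10 ≈ 1332.8; standard quotas: Alpha 1.557, Theta 2.787, Beta 1.552, Delta 4.104.
Rounding down gives 1, 2, 1, 4 = 8 seats, so the divisor must be adjusted.
With modified divisor 1070: modified quotas Alpha 1.939, Theta 3.471, Beta 1.934, Delta 5.112.
Rounding down: Alpha 1, Theta 3, Beta 1, Delta 5 (total 10).
Alpha receives 1.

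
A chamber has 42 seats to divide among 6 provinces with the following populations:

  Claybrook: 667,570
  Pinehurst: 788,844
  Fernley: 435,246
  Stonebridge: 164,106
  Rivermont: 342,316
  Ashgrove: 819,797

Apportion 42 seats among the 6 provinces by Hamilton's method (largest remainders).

Total 3217879; standard divisor 3217879/42 ≈ 76616.167.
Standard quotas: Claybrook 8.7132, Pinehurst 10.2961, Fernley 5.6809, Stonebridge 2.1419, Rivermont 4.4679, Ashgrove 10.7001.
Lower quotas: Claybrook 8, Pinehurst 10, Fernley 5, Stonebridge 2, Rivermont 4, Ashgrove 10 (sum 39, leaving 3 seats).
Remainders in descending order: Claybrook 0.7132, Ashgrove 0.7001, Fernley 0.6809, Rivermont 0.4679, Pinehurst 0.2961, Stonebridge 0.1419.
Largest remainders: Claybrook, Ashgrove, Fernley receive the extra seats.

Claybrook 9, Pinehurst 10, Fernley 6, Stonebridge 2, Rivermont 4, Ashgrove 11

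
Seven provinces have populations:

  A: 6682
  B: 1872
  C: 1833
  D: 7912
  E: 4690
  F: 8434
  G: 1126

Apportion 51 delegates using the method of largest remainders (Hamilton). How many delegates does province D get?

Standard divisor: 32549 ÷ 51 ≈ 638.216.
Standard quotas: A 10.4698, B 2.9332, C 2.8721, D 12.3971, E 7.3486, F 13.2150, G 1.7643.
Lower quotas: A 10, B 2, C 2, D 12, E 7, F 13, G 1 (sum 47, leaving 4 seats).
Remainders in descending order: B 0.9332, C 0.8721, G 0.7643, A 0.4698, D 0.3971, E 0.3486, F 0.2150.
Largest remainders: B, C, G, A receive the extra seats.
D receives 12.

12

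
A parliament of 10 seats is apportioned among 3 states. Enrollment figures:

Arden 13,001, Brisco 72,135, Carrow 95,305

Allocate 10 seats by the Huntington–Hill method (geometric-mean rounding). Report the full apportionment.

Arden 1, Brisco 4, Carrow 5

With divisor 19112: modified quotas Arden 0.680, Brisco 3.774, Carrow 4.987.
Geometric-mean thresholds: Arden (min 1), Brisco √(3·4)=3.464, Carrow √(4·5)=4.472.
Each quota rounded against its threshold gives Arden 1, Brisco 4, Carrow 5 (total 10).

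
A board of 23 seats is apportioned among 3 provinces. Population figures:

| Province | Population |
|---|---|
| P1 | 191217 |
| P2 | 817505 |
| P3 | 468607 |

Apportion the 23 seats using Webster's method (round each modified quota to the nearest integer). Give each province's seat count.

P1=3, P2=13, P3=7

Standard divisor 1477329/23 ≈ 64231.696; standard quotas: P1 2.977, P2 12.727, P3 7.296.
Rounding to the nearest integer gives P1 3, P2 13, P3 7 — total 23, matching the house size, so no adjustment is needed.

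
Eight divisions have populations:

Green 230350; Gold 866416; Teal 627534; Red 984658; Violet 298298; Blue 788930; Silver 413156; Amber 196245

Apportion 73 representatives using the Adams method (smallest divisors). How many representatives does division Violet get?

Standard divisor 4405587/73 ≈ 60350.507; standard quotas: Green 3.817, Gold 14.356, Teal 10.398, Red 16.316, Violet 4.943, Blue 13.072, Silver 6.846, Amber 3.252.
Rounding up gives 4, 15, 11, 17, 5, 14, 7, 4 = 77 seats, so the divisor must be adjusted.
With modified divisor 64100: modified quotas Green 3.594, Gold 13.517, Teal 9.790, Red 15.361, Violet 4.654, Blue 12.308, Silver 6.445, Amber 3.062.
Rounding up: Green 4, Gold 14, Teal 10, Red 16, Violet 5, Blue 13, Silver 7, Amber 4 (total 73).
Violet receives 5.

5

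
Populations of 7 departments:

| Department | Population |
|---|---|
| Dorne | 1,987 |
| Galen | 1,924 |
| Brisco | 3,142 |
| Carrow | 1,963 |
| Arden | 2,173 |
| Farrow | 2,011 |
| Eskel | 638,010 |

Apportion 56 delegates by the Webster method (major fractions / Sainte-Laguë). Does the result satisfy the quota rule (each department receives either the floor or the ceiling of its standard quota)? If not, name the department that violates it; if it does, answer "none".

Eskel

Standard quotas: Dorne 0.171, Galen 0.165, Brisco 0.270, Carrow 0.169, Arden 0.187, Farrow 0.173, Eskel 54.865.
Webster allocation: Dorne 0, Galen 0, Brisco 0, Carrow 0, Arden 0, Farrow 0, Eskel 56.
Eskel has quota 54.865 (lower 54, upper 55) but receives 56 — outside the quota interval.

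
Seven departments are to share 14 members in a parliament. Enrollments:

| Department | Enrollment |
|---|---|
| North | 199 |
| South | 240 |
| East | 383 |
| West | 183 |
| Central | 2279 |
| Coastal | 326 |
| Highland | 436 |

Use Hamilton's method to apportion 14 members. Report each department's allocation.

The standard divisor is 4046/14 = 289.
Standard quotas: North 0.689, South 0.830, East 1.325, West 0.633, Central 7.886, Coastal 1.128, Highland 1.509.
Lower quotas: North 0, South 0, East 1, West 0, Central 7, Coastal 1, Highland 1 (sum 10, leaving 4 seats).
Remainders in descending order: Central 0.886, South 0.830, North 0.689, West 0.633, Highland 0.509, East 0.325, Coastal 0.128.
Largest remainders: Central, South, North, West receive the extra seats.

North 1, South 1, East 1, West 1, Central 8, Coastal 1, Highland 1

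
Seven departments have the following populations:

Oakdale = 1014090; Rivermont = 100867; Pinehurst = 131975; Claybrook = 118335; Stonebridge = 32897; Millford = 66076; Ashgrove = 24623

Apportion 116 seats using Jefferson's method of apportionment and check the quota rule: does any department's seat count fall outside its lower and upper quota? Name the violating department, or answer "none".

Oakdale

Standard quotas: Oakdale 79.010, Rivermont 7.859, Pinehurst 10.282, Claybrook 9.220, Stonebridge 2.563, Millford 5.148, Ashgrove 1.918.
Jefferson allocation: Oakdale 81, Rivermont 8, Pinehurst 10, Claybrook 9, Stonebridge 2, Millford 5, Ashgrove 1.
Oakdale has quota 79.010 (lower 79, upper 80) but receives 81 — outside the quota interval.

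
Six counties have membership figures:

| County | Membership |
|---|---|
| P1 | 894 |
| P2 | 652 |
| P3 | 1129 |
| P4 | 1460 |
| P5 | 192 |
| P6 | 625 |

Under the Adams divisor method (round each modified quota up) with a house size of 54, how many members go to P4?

Standard divisor 4952/54 ≈ 91.704; standard quotas: P1 9.749, P2 7.110, P3 12.311, P4 15.921, P5 2.094, P6 6.815.
Rounding up gives 10, 8, 13, 16, 3, 7 = 57 seats, so the divisor must be adjusted.
With modified divisor 97: modified quotas P1 9.216, P2 6.722, P3 11.639, P4 15.052, P5 1.979, P6 6.443.
Rounding up: P1 10, P2 7, P3 12, P4 16, P5 2, P6 7 (total 54).
P4 receives 16.

16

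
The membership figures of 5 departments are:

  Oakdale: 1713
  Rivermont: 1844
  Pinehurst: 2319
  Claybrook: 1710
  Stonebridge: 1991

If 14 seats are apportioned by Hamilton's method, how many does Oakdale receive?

Standard divisor: 9577 ÷ 14 ≈ 684.071.
Standard quotas: Oakdale 2.504, Rivermont 2.696, Pinehurst 3.390, Claybrook 2.500, Stonebridge 2.911.
Lower quotas: Oakdale 2, Rivermont 2, Pinehurst 3, Claybrook 2, Stonebridge 2 (sum 11, leaving 3 seats).
Remainders in descending order: Stonebridge 0.911, Rivermont 0.696, Oakdale 0.504, Claybrook 0.500, Pinehurst 0.390.
The surplus seats go to Stonebridge, Rivermont, Oakdale.
Oakdale receives 3.

3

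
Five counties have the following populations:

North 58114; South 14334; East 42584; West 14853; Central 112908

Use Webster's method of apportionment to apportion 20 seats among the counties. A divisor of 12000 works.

With modified divisor 12000: modified quotas North 4.843, South 1.194, East 3.549, West 1.238, Central 9.409.
Rounding to the nearest integer: North 5, South 1, East 4, West 1, Central 9 (total 20).

North=5, South=1, East=4, West=1, Central=9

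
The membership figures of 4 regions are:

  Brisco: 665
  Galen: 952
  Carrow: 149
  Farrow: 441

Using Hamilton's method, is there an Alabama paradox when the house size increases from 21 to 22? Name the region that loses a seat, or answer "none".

At 21 seats: Brisco 6, Galen 9, Carrow 2, Farrow 4.
At 22 seats: Brisco 7, Galen 10, Carrow 1, Farrow 4.
Carrow drops from 2 to 1.

Carrow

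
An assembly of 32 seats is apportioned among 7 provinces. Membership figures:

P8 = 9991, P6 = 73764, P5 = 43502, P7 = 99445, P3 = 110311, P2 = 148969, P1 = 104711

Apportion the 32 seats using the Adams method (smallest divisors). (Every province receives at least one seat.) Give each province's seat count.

Standard divisor 590693/32 ≈ 18459.156; standard quotas: P8 0.541, P6 3.996, P5 2.357, P7 5.387, P3 5.976, P2 8.070, P1 5.673.
Rounding up gives 1, 4, 3, 6, 6, 9, 6 = 35 seats, so the divisor must be adjusted.
With modified divisor 21100: modified quotas P8 0.474, P6 3.496, P5 2.062, P7 4.713, P3 5.228, P2 7.060, P1 4.963.
Rounding up: P8 1, P6 4, P5 3, P7 5, P3 6, P2 8, P1 5 (total 32).

P8: 1, P6: 4, P5: 3, P7: 5, P3: 6, P2: 8, P1: 5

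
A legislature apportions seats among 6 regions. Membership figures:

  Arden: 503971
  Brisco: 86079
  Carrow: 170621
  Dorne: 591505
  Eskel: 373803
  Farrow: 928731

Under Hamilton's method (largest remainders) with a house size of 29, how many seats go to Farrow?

Standard divisor: 2654710 ÷ 29 ≈ 91541.724.
Standard quotas: Arden 5.5054, Brisco 0.9403, Carrow 1.8639, Dorne 6.4616, Eskel 4.0834, Farrow 10.1454.
Lower quotas: Arden 5, Brisco 0, Carrow 1, Dorne 6, Eskel 4, Farrow 10 (sum 26, leaving 3 seats).
Remainders in descending order: Brisco 0.9403, Carrow 0.8639, Arden 0.5054, Dorne 0.4616, Farrow 0.1454, Eskel 0.0834.
The surplus seats go to Brisco, Carrow, Arden.
Farrow receives 10.

10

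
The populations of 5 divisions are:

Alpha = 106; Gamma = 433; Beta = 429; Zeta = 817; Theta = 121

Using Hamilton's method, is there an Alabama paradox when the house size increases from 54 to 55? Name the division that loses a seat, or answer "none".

At 54 seats: Alpha 3, Gamma 12, Beta 12, Zeta 23, Theta 4.
At 55 seats: Alpha 3, Gamma 13, Beta 12, Zeta 24, Theta 3.
Theta drops from 4 to 3.

Theta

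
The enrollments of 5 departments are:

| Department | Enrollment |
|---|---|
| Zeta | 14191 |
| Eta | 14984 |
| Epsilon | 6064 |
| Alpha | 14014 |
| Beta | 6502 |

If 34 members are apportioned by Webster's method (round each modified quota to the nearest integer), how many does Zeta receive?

9

Standard divisor 55755/34 ≈ 1639.853; standard quotas: Zeta 8.654, Eta 9.137, Epsilon 3.698, Alpha 8.546, Beta 3.965.
Rounding to the nearest integer gives 9, 9, 4, 9, 4 = 35 seats, so the divisor must be adjusted.
With modified divisor 1660: modified quotas Zeta 8.549, Eta 9.027, Epsilon 3.653, Alpha 8.442, Beta 3.917.
Rounding to the nearest integer: Zeta 9, Eta 9, Epsilon 4, Alpha 8, Beta 4 (total 34).
Zeta receives 9.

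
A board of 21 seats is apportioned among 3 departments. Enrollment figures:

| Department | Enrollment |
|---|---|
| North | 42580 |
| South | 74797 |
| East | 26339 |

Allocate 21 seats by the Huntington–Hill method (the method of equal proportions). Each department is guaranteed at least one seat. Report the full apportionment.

With divisor 6851: modified quotas North 6.215, South 10.918, East 3.845.
Geometric-mean thresholds: North √(6·7)=6.481, South √(10·11)=10.488, East √(3·4)=3.464.
Each quota rounded against its threshold gives North 6, South 11, East 4 (total 21).

North 6; South 11; East 4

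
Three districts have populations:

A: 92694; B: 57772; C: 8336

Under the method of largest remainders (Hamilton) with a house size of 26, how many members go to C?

1

Total 158802; standard divisor 158802/26 ≈ 6107.769.
Standard quotas: A 15.1764, B 9.4588, C 1.3648.
Lower quotas: A 15, B 9, C 1 (sum 25, leaving 1 seat).
Remainders in descending order: B 0.4588, C 0.3648, A 0.1764.
The surplus seat goes to B.
C receives 1.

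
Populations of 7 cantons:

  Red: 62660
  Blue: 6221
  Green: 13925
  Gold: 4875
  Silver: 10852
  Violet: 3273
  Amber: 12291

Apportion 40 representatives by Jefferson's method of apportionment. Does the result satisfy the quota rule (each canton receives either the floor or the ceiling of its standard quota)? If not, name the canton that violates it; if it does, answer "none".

Red

Standard quotas: Red 21.967, Blue 2.181, Green 4.882, Gold 1.709, Silver 3.804, Violet 1.147, Amber 4.309.
Jefferson allocation: Red 23, Blue 2, Green 5, Gold 1, Silver 4, Violet 1, Amber 4.
Red has quota 21.967 (lower 21, upper 22) but receives 23 — outside the quota interval.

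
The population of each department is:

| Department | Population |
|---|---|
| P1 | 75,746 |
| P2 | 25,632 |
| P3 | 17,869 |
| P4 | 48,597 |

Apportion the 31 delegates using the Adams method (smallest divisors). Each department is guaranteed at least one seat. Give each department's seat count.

P1: 13, P2: 5, P3: 4, P4: 9

Standard divisor 167844/31 ≈ 5414.323; standard quotas: P1 13.990, P2 4.734, P3 3.300, P4 8.976.
Rounding up gives 14, 5, 4, 9 = 32 seats, so the divisor must be adjusted.
With modified divisor 5900: modified quotas P1 12.838, P2 4.344, P3 3.029, P4 8.237.
Rounding up: P1 13, P2 5, P3 4, P4 9 (total 31).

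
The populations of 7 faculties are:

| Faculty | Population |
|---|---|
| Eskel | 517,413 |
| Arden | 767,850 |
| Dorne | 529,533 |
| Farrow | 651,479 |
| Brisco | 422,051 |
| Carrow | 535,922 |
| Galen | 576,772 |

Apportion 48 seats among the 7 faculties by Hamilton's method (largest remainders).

Total 4001020; standard divisor 4001020/48 ≈ 83354.583.
Standard quotas: Eskel 6.2074, Arden 9.2119, Dorne 6.3528, Farrow 7.8158, Brisco 5.0633, Carrow 6.4294, Galen 6.9195.
Lower quotas: Eskel 6, Arden 9, Dorne 6, Farrow 7, Brisco 5, Carrow 6, Galen 6 (sum 45, leaving 3 seats).
Remainders in descending order: Galen 0.9195, Farrow 0.8158, Carrow 0.4294, Dorne 0.3528, Arden 0.2119, Eskel 0.2074, Brisco 0.0633.
Largest remainders: Galen, Farrow, Carrow receive the extra seats.

Eskel=6, Arden=9, Dorne=6, Farrow=8, Brisco=5, Carrow=7, Galen=7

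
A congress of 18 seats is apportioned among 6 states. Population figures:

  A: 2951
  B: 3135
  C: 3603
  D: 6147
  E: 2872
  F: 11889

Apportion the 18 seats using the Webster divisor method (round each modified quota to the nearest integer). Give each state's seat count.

Standard divisor 30597/18 ≈ 1699.833; standard quotas: A 1.736, B 1.844, C 2.120, D 3.616, E 1.690, F 6.994.
Rounding to the nearest integer gives 2, 2, 2, 4, 2, 7 = 19 seats, so the divisor must be adjusted.
With modified divisor 1800: modified quotas A 1.639, B 1.742, C 2.002, D 3.415, E 1.596, F 6.605.
Rounding to the nearest integer: A 2, B 2, C 2, D 3, E 2, F 7 (total 18).

A 2; B 2; C 2; D 3; E 2; F 7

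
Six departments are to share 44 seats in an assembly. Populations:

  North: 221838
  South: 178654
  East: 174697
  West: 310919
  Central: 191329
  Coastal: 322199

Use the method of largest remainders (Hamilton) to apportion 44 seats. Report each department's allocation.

North 7, South 6, East 5, West 10, Central 6, Coastal 10

The standard divisor is 1399636/44 ≈ 31809.909.
Standard quotas: North 6.9739, South 5.6163, East 5.4919, West 9.7743, Central 6.0148, Coastal 10.1289.
Lower quotas: North 6, South 5, East 5, West 9, Central 6, Coastal 10 (sum 41, leaving 3 seats).
Remainders in descending order: North 0.9739, West 0.7743, South 0.6163, East 0.4919, Coastal 0.1289, Central 0.0148.
The surplus seats go to North, West, South.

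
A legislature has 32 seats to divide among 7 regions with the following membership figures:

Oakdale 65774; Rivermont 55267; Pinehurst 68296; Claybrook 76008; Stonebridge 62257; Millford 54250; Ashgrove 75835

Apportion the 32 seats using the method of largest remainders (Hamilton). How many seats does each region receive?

Standard divisor: 457687 ÷ 32 ≈ 14302.719.
Standard quotas: Oakdale 4.5987, Rivermont 3.8641, Pinehurst 4.7750, Claybrook 5.3142, Stonebridge 4.3528, Millford 3.7930, Ashgrove 5.3021.
Lower quotas: Oakdale 4, Rivermont 3, Pinehurst 4, Claybrook 5, Stonebridge 4, Millford 3, Ashgrove 5 (sum 28, leaving 4 seats).
Remainders in descending order: Rivermont 0.8641, Millford 0.7930, Pinehurst 0.7750, Oakdale 0.5987, Stonebridge 0.3528, Claybrook 0.3142, Ashgrove 0.3021.
The surplus seats go to Rivermont, Millford, Pinehurst, Oakdale.

Oakdale 5; Rivermont 4; Pinehurst 5; Claybrook 5; Stonebridge 4; Millford 4; Ashgrove 5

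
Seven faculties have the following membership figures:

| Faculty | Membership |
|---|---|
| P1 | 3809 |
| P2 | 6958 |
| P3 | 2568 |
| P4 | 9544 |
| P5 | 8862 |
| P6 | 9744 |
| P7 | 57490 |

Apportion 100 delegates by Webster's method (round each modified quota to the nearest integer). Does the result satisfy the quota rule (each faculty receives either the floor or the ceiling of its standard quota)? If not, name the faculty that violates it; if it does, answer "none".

P7

Standard quotas: P1 3.848, P2 7.030, P3 2.595, P4 9.643, P5 8.954, P6 9.845, P7 58.085.
Webster allocation: P1 4, P2 7, P3 3, P4 10, P5 9, P6 10, P7 57.
P7 has quota 58.085 (lower 58, upper 59) but receives 57 — outside the quota interval.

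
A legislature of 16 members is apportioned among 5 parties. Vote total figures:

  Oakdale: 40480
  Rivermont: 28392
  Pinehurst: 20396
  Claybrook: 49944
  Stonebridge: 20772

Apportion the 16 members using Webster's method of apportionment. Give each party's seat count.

Standard divisor 159984/16 ≈ 9999; standard quotas: Oakdale 4.048, Rivermont 2.839, Pinehurst 2.040, Claybrook 4.995, Stonebridge 2.077.
Rounding to the nearest integer gives Oakdale 4, Rivermont 3, Pinehurst 2, Claybrook 5, Stonebridge 2 — total 16, matching the house size, so no adjustment is needed.

Oakdale 4, Rivermont 3, Pinehurst 2, Claybrook 5, Stonebridge 2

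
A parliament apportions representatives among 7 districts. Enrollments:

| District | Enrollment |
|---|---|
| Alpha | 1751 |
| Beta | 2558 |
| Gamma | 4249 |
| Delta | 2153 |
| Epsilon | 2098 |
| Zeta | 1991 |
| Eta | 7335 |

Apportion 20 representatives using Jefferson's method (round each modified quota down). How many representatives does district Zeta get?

Standard divisor 22135/20 ≈ 1106.75; standard quotas: Alpha 1.582, Beta 2.311, Gamma 3.839, Delta 1.945, Epsilon 1.896, Zeta 1.799, Eta 6.628.
Rounding down gives 1, 2, 3, 1, 1, 1, 6 = 15 seats, so the divisor must be adjusted.
With modified divisor 960: modified quotas Alpha 1.824, Beta 2.665, Gamma 4.426, Delta 2.243, Epsilon 2.185, Zeta 2.074, Eta 7.641.
Rounding down: Alpha 1, Beta 2, Gamma 4, Delta 2, Epsilon 2, Zeta 2, Eta 7 (total 20).
Zeta receives 2.

2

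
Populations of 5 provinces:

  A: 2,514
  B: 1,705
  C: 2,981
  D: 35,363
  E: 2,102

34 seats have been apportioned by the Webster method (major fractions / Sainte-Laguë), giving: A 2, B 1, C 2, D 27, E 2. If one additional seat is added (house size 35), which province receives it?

Priority for the next seat is population ÷ (current seats + 0.5).
Priorities: A 1005.600, B 1136.667, C 1192.400, D 1285.927, E 840.800.
Highest priority: D.

D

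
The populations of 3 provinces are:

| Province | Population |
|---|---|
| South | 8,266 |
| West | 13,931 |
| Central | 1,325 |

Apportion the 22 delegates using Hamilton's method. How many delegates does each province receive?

Total 23522; standard divisor 23522/22 ≈ 1069.182.
Standard quotas: South 7.7311, West 13.0296, Central 1.2393.
Lower quotas: South 7, West 13, Central 1 (sum 21, leaving 1 seat).
Remainders in descending order: South 0.7311, Central 0.2393, West 0.0296.
Largest remainder: South receives the extra seat.

South 8, West 13, Central 1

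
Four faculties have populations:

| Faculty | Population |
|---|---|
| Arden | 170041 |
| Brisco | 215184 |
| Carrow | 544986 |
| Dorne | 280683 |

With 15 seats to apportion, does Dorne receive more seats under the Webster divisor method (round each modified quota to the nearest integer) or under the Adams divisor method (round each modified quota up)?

Adams

Webster: Arden 2, Brisco 3, Carrow 7, Dorne 3.
Adams: Arden 2, Brisco 3, Carrow 6, Dorne 4.
Dorne gets 3 under Webster and 4 under Adams.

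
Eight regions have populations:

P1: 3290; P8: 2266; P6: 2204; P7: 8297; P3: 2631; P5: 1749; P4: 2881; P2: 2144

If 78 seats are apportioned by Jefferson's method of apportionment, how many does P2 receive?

Standard divisor 25462/78 ≈ 326.436; standard quotas: P1 10.079, P8 6.942, P6 6.752, P7 25.417, P3 8.060, P5 5.358, P4 8.826, P2 6.568.
Rounding down gives 10, 6, 6, 25, 8, 5, 8, 6 = 74 seats, so the divisor must be adjusted.
With modified divisor 310: modified quotas P1 10.613, P8 7.310, P6 7.110, P7 26.765, P3 8.487, P5 5.642, P4 9.294, P2 6.916.
Rounding down: P1 10, P8 7, P6 7, P7 26, P3 8, P5 5, P4 9, P2 6 (total 78).
P2 receives 6.

6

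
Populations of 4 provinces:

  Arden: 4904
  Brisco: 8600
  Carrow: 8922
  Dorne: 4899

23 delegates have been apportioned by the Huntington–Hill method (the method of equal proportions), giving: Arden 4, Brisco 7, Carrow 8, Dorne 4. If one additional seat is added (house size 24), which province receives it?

Priority for the next seat is population ÷ (√(s·(s+1))).
Priorities: Arden 1096.568, Brisco 1149.223, Carrow 1051.468, Dorne 1095.450.
Highest priority: Brisco.

Brisco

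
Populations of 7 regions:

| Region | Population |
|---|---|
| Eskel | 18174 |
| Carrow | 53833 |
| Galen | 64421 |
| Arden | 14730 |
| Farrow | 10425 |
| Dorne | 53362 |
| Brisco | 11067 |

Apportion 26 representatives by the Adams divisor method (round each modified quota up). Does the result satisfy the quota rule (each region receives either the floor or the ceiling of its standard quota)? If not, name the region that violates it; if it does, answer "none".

none

Standard quotas: Eskel 2.091, Carrow 6.193, Galen 7.411, Arden 1.695, Farrow 1.199, Dorne 6.139, Brisco 1.273.
Adams allocation: Eskel 2, Carrow 6, Galen 7, Arden 2, Farrow 1, Dorne 6, Brisco 2.
Every allocation lies between the lower and upper quota.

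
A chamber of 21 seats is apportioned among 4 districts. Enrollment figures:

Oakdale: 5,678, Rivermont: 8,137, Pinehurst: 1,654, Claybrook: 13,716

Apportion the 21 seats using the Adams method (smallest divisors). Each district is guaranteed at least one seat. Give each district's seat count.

Standard divisor 29185/21 ≈ 1389.762; standard quotas: Oakdale 4.086, Rivermont 5.855, Pinehurst 1.190, Claybrook 9.869.
Rounding up gives 5, 6, 2, 10 = 23 seats, so the divisor must be adjusted.
With modified divisor 1600: modified quotas Oakdale 3.549, Rivermont 5.086, Pinehurst 1.034, Claybrook 8.572.
Rounding up: Oakdale 4, Rivermont 6, Pinehurst 2, Claybrook 9 (total 21).

Oakdale 4, Rivermont 6, Pinehurst 2, Claybrook 9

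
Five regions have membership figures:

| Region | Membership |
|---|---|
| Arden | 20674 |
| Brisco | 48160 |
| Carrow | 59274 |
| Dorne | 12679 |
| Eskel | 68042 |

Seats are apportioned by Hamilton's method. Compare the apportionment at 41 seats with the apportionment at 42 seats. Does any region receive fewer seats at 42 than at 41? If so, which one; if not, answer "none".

At 41 seats: Arden 4, Brisco 9, Carrow 12, Dorne 3, Eskel 13.
At 42 seats: Arden 4, Brisco 10, Carrow 12, Dorne 2, Eskel 14.
Dorne drops from 3 to 2.

Dorne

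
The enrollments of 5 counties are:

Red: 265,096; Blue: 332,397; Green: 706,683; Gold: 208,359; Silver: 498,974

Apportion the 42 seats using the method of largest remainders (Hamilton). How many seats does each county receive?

Red=6, Blue=7, Green=15, Gold=4, Silver=10

Total 2011509; standard divisor 2011509/42 ≈ 47893.071.
Standard quotas: Red 5.5352, Blue 6.9404, Green 14.7554, Gold 4.3505, Silver 10.4185.
Lower quotas: Red 5, Blue 6, Green 14, Gold 4, Silver 10 (sum 39, leaving 3 seats).
Remainders in descending order: Blue 0.9404, Green 0.7554, Red 0.5352, Silver 0.4185, Gold 0.3505.
The surplus seats go to Blue, Green, Red.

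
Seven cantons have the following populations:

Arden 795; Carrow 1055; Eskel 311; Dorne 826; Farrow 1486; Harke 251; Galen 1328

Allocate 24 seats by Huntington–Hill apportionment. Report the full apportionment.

With divisor 240: modified quotas Arden 3.312, Carrow 4.396, Eskel 1.296, Dorne 3.442, Farrow 6.192, Harke 1.046, Galen 5.533.
Geometric-mean thresholds: Arden √(3·4)=3.464, Carrow √(4·5)=4.472, Eskel √(1·2)=1.414, Dorne √(3·4)=3.464, Farrow √(6·7)=6.481, Harke √(1·2)=1.414, Galen √(5·6)=5.477.
Each quota rounded against its threshold gives Arden 3, Carrow 4, Eskel 1, Dorne 3, Farrow 6, Harke 1, Galen 6 (total 24).

Arden 3; Carrow 4; Eskel 1; Dorne 3; Farrow 6; Harke 1; Galen 6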